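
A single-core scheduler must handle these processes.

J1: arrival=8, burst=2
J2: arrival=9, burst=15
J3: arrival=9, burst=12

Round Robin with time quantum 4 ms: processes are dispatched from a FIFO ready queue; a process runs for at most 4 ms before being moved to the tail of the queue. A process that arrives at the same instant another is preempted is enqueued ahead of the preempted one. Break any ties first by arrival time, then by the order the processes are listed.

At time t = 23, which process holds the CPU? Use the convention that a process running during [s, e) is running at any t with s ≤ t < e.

J3

Timeline: | idle 0-8 | J1 8-10 | J2 10-14 | J3 14-18 | J2 18-22 | J3 22-26 | J2 26-30 | J3 30-34 | J2 34-37 |
Completion: J1=10  J2=37  J3=34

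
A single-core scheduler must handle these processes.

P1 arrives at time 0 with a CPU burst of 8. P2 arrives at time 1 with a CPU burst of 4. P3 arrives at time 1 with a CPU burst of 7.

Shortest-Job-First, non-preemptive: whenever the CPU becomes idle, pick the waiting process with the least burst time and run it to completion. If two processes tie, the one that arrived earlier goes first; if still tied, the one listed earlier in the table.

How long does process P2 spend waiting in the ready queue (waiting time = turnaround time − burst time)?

Schedule: | P1 0-8 | P2 8-12 | P3 12-19 |
Completion: P1=8  P2=12  P3=19
Turnaround (C−A): P1=8  P2=11  P3=18
Waiting(P2) = turnaround − burst = 11 − 4 = 7

7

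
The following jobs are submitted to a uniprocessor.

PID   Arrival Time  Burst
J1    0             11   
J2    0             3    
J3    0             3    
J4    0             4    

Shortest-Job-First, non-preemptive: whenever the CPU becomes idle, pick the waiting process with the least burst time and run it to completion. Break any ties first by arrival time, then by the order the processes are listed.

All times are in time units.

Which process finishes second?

J3

Timeline: | J2 0-3 | J3 3-6 | J4 6-10 | J1 10-21 |
Completion: J1=21  J2=3  J3=6  J4=10
Finish order: J2 → J3 → J4 → J1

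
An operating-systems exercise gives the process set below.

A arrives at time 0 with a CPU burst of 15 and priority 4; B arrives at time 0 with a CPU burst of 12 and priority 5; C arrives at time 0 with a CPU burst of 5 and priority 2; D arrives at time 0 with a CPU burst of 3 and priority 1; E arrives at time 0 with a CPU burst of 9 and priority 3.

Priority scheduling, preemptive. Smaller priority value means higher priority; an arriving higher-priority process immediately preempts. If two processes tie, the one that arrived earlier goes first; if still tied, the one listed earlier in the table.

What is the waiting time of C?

3

Schedule: | D 0-3 | C 3-8 | E 8-17 | A 17-32 | B 32-44 |
Completion: A=32  B=44  C=8  D=3  E=17
Waiting(C) = turnaround − burst = 8 − 5 = 3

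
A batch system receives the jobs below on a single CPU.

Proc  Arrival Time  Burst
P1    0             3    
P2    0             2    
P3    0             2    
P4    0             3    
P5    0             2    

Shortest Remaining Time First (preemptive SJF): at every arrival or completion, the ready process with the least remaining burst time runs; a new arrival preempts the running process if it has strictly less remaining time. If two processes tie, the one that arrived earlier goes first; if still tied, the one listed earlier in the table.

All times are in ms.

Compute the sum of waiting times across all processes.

21

Gantt: | P2 0-2 | P3 2-4 | P5 4-6 | P1 6-9 | P4 9-12 |
Completion: P1=9  P2=2  P3=4  P4=12  P5=6
Turnaround (C−A): P1=9  P2=2  P3=4  P4=12  P5=6
Waiting = turnaround − burst: P1=6, P2=0, P3=2, P4=9, P5=4
Total waiting = 6 + 0 + 2 + 9 + 4 = 21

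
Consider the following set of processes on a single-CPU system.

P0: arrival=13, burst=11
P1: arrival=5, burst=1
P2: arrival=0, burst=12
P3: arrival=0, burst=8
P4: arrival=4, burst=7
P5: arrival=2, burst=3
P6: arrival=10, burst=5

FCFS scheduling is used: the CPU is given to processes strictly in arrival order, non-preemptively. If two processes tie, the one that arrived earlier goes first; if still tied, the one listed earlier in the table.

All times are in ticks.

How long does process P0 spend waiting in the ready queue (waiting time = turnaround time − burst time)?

Schedule: | P2 0-12 | P3 12-20 | P5 20-23 | P4 23-30 | P1 30-31 | P6 31-36 | P0 36-47 |
Completion: P0=47  P1=31  P2=12  P3=20  P4=30  P5=23  P6=36
Waiting(P0) = turnaround − burst = 34 − 11 = 23

23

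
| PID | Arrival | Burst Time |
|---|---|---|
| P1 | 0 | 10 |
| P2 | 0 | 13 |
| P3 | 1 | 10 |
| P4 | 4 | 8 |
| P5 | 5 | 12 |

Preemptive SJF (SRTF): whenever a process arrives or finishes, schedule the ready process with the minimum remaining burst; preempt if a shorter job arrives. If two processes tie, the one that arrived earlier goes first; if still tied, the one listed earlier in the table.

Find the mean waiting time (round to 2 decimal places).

Schedule: | P1 0-10 | P4 10-18 | P3 18-28 | P5 28-40 | P2 40-53 |
Completion: P1=10  P2=53  P3=28  P4=18  P5=40
Turnaround (C−A): P1=10  P2=53  P3=27  P4=14  P5=35
Waiting times: P1=0, P2=40, P3=17, P4=6, P5=23
Average waiting = (0+40+17+6+23) / 5 = 86/5 = 17.20

17.20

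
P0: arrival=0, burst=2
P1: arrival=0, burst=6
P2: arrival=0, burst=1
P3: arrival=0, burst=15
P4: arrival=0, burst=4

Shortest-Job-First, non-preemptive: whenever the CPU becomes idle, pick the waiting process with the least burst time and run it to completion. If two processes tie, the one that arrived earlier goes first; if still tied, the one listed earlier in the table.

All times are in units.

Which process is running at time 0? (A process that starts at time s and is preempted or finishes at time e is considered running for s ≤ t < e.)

P2

Gantt: | P2 0-1 | P0 1-3 | P4 3-7 | P1 7-13 | P3 13-28 |
Completion: P0=3  P1=13  P2=1  P3=28  P4=7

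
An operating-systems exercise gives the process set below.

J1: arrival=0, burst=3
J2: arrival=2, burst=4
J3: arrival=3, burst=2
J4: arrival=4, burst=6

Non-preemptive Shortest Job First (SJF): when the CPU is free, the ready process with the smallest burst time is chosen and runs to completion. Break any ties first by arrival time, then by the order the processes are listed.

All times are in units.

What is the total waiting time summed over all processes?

Gantt: | J1 0-3 | J3 3-5 | J2 5-9 | J4 9-15 |
Completion: J1=3  J2=9  J3=5  J4=15
Turnaround (C−A): J1=3  J2=7  J3=2  J4=11
Waiting = turnaround − burst: J1=0, J2=3, J3=0, J4=5
Total waiting = 0 + 3 + 0 + 5 = 8

8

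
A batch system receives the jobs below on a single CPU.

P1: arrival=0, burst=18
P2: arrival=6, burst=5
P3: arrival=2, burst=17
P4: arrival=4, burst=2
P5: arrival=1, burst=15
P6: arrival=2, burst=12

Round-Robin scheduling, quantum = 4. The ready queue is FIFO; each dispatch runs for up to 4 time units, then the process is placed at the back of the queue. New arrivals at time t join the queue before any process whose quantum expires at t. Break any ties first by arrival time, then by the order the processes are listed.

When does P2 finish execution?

Timeline: | P1 0-4 | P5 4-8 | P3 8-12 | P6 12-16 | P4 16-18 | P1 18-22 | P2 22-26 | P5 26-30 | P3 30-34 | P6 34-38 | P1 38-42 | P2 42-43 | P5 43-47 | P3 47-51 | P6 51-55 | P1 55-59 | P5 59-62 | P3 62-66 | P1 66-68 | P3 68-69 |
Completion: P1=68  P2=43  P3=69  P4=18  P5=62  P6=55

43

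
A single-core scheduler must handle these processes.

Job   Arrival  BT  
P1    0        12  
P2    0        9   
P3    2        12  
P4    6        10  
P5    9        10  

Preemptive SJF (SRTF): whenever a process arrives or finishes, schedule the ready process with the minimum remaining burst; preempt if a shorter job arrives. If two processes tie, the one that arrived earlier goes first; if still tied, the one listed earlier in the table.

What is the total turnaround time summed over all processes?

Schedule: | P2 0-9 | P4 9-19 | P5 19-29 | P1 29-41 | P3 41-53 |
Completion: P1=41  P2=9  P3=53  P4=19  P5=29
Turnaround = completion − arrival: P1=41, P2=9, P3=51, P4=13, P5=20
Total turnaround = 41 + 9 + 51 + 13 + 20 = 134

134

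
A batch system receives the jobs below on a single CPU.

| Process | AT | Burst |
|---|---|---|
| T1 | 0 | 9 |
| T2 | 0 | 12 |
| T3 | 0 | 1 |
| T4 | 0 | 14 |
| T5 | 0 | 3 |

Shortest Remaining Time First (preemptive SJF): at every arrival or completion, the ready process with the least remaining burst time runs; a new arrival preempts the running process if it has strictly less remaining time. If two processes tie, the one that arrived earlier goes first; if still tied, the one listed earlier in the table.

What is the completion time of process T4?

Timeline: | T3 0-1 | T5 1-4 | T1 4-13 | T2 13-25 | T4 25-39 |
Completion: T1=13  T2=25  T3=1  T4=39  T5=4
Turnaround (C−A): T1=13  T2=25  T3=1  T4=39  T5=4

39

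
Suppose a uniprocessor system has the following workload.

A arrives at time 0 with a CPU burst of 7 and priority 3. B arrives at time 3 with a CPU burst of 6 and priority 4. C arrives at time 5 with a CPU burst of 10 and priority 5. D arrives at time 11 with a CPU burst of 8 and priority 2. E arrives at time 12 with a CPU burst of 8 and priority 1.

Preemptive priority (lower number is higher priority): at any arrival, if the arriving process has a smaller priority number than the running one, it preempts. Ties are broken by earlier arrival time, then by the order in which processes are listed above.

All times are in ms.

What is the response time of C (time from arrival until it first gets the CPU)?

Schedule: | A 0-7 | B 7-11 | D 11-12 | E 12-20 | D 20-27 | B 27-29 | C 29-39 |
Completion: A=7  B=29  C=39  D=27  E=20
Turnaround (C−A): A=7  B=26  C=34  D=16  E=8
Response(C) = first start − arrival = 29 − 5 = 24

24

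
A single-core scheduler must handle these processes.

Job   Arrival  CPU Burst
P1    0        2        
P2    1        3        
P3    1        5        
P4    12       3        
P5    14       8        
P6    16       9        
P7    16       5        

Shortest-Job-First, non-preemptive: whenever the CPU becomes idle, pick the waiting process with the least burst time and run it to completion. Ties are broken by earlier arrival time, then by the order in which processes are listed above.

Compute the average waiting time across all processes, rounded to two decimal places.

Timeline: | P1 0-2 | P2 2-5 | P3 5-10 | idle 10-12 | P4 12-15 | P5 15-23 | P7 23-28 | P6 28-37 |
Completion: P1=2  P2=5  P3=10  P4=15  P5=23  P6=37  P7=28
Waiting times: P1=0, P2=1, P3=4, P4=0, P5=1, P6=12, P7=7
Average waiting = (0+1+4+0+1+12+7) / 7 = 25/7 = 3.57

3.57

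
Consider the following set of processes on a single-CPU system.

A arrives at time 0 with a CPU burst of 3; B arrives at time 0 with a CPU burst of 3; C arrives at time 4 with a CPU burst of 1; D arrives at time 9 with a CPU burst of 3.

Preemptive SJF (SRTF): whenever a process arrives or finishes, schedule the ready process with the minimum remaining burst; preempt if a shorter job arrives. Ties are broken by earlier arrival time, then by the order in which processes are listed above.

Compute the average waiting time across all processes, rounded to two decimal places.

1.00

Gantt: | A 0-3 | B 3-4 | C 4-5 | B 5-7 | idle 7-9 | D 9-12 |
Completion: A=3  B=7  C=5  D=12
Turnaround (C−A): A=3  B=7  C=1  D=3
Waiting times: A=0, B=4, C=0, D=0
Average waiting = (0+4+0+0) / 4 = 4/4 = 1.00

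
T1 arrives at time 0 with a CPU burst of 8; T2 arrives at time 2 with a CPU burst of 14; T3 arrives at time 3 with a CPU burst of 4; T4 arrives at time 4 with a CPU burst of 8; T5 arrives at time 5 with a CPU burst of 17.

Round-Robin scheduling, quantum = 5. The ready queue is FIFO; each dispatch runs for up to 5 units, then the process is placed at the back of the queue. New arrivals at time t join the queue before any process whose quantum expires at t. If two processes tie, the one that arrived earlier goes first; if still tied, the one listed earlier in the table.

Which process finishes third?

T4

Timeline: | T1 0-5 | T2 5-10 | T3 10-14 | T4 14-19 | T5 19-24 | T1 24-27 | T2 27-32 | T4 32-35 | T5 35-40 | T2 40-44 | T5 44-51 |
Completion: T1=27  T2=44  T3=14  T4=35  T5=51
Turnaround (C−A): T1=27  T2=42  T3=11  T4=31  T5=46
Finish order: T3 → T1 → T4 → T2 → T5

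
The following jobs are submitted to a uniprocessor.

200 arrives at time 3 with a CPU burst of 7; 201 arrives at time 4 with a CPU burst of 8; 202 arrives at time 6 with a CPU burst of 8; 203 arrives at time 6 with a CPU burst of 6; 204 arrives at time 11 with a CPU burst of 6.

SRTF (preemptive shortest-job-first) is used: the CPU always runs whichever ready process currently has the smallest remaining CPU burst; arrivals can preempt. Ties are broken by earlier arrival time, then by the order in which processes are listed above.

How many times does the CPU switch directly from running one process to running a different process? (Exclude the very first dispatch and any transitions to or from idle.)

Timeline: | idle 0-3 | 200 3-10 | 203 10-16 | 204 16-22 | 201 22-30 | 202 30-38 |
Completion: 200=10  201=30  202=38  203=16  204=22

4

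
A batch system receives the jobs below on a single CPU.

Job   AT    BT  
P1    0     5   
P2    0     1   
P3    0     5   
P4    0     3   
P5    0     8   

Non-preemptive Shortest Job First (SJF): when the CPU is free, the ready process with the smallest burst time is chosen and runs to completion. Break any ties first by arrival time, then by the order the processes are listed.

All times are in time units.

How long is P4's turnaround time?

Gantt: | P2 0-1 | P4 1-4 | P1 4-9 | P3 9-14 | P5 14-22 |
Completion: P1=9  P2=1  P3=14  P4=4  P5=22
Turnaround(P4) = completion − arrival = 4 − 0 = 4

4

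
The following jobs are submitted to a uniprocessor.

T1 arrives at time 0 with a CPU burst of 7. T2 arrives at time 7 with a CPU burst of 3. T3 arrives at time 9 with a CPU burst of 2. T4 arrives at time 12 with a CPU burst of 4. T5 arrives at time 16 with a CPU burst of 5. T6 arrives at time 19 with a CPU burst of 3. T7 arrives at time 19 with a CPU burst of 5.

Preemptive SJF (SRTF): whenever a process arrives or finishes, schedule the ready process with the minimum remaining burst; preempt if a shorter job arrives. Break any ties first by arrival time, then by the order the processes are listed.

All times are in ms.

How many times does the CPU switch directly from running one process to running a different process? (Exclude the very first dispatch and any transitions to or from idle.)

6

Gantt: | T1 0-7 | T2 7-10 | T3 10-12 | T4 12-16 | T5 16-21 | T6 21-24 | T7 24-29 |
Completion: T1=7  T2=10  T3=12  T4=16  T5=21  T6=24  T7=29
Turnaround (C−A): T1=7  T2=3  T3=3  T4=4  T5=5  T6=5  T7=10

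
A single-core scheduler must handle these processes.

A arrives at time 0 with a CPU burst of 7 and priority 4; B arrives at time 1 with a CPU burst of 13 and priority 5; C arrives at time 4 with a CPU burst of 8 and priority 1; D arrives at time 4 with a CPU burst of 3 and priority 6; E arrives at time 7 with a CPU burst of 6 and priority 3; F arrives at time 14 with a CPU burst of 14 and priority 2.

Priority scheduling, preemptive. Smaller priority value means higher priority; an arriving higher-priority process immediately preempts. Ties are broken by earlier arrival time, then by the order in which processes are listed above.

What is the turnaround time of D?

47

Schedule: | A 0-4 | C 4-12 | E 12-14 | F 14-28 | E 28-32 | A 32-35 | B 35-48 | D 48-51 |
Completion: A=35  B=48  C=12  D=51  E=32  F=28
Turnaround (C−A): A=35  B=47  C=8  D=47  E=25  F=14
Turnaround(D) = completion − arrival = 51 − 4 = 47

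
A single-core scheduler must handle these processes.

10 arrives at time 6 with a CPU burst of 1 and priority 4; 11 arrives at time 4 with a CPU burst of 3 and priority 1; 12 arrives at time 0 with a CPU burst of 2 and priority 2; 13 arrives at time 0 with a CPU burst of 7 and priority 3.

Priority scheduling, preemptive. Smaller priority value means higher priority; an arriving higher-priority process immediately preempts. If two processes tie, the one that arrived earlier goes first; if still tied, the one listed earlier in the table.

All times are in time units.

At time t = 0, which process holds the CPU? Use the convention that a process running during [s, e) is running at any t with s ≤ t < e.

Timeline: | 12 0-2 | 13 2-4 | 11 4-7 | 13 7-12 | 10 12-13 |
Completion: 10=13  11=7  12=2  13=12
Turnaround (C−A): 10=7  11=3  12=2  13=12

12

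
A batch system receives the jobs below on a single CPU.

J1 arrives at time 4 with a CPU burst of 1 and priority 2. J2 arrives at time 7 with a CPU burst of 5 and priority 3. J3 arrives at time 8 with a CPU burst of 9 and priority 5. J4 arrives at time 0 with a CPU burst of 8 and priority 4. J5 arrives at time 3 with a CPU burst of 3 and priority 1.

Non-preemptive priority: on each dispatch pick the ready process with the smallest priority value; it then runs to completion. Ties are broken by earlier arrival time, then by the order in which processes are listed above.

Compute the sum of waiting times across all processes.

Schedule: | J4 0-8 | J5 8-11 | J1 11-12 | J2 12-17 | J3 17-26 |
Completion: J1=12  J2=17  J3=26  J4=8  J5=11
Waiting = turnaround − burst: J1=7, J2=5, J3=9, J4=0, J5=5
Total waiting = 7 + 5 + 9 + 0 + 5 = 26

26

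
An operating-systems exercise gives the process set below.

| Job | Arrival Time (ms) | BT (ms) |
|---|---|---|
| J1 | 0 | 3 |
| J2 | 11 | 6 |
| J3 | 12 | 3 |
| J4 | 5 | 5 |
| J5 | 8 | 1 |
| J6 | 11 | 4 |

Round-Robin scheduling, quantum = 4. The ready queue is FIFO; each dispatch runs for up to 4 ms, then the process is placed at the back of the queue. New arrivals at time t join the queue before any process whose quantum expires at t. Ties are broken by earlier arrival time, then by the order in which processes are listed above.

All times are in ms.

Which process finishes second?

J5

Timeline: | J1 0-3 | idle 3-5 | J4 5-9 | J5 9-10 | J4 10-11 | J2 11-15 | J6 15-19 | J3 19-22 | J2 22-24 |
Completion: J1=3  J2=24  J3=22  J4=11  J5=10  J6=19
Turnaround (C−A): J1=3  J2=13  J3=10  J4=6  J5=2  J6=8
Finish order: J1 → J5 → J4 → J6 → J3 → J2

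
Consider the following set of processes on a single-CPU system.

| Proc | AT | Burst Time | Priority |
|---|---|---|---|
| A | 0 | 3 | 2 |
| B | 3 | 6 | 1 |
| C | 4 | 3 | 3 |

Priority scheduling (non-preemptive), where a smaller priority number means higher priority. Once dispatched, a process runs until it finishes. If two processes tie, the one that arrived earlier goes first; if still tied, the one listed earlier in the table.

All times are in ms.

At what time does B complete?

9

Timeline: | A 0-3 | B 3-9 | C 9-12 |
Completion: A=3  B=9  C=12
Turnaround (C−A): A=3  B=6  C=8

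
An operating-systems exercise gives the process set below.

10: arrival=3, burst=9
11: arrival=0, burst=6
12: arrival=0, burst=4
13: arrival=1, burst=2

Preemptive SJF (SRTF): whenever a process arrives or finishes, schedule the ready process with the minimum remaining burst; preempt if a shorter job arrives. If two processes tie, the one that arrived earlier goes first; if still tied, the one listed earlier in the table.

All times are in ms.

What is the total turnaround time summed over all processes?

38

Schedule: | 12 0-1 | 13 1-3 | 12 3-6 | 11 6-12 | 10 12-21 |
Completion: 10=21  11=12  12=6  13=3
Turnaround = completion − arrival: 10=18, 11=12, 12=6, 13=2
Total turnaround = 18 + 12 + 6 + 2 = 38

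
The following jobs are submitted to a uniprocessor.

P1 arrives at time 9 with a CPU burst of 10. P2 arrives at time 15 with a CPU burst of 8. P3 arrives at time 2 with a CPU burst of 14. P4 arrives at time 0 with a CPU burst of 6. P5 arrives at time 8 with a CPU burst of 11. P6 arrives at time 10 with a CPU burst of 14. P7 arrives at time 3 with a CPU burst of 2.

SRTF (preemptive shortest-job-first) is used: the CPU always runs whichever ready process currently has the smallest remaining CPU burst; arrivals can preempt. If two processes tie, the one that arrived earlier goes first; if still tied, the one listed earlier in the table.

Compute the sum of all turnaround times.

Schedule: | P4 0-3 | P7 3-5 | P4 5-8 | P5 8-19 | P2 19-27 | P1 27-37 | P3 37-51 | P6 51-65 |
Completion: P1=37  P2=27  P3=51  P4=8  P5=19  P6=65  P7=5
Turnaround = completion − arrival: P1=28, P2=12, P3=49, P4=8, P5=11, P6=55, P7=2
Total turnaround = 28 + 12 + 49 + 8 + 11 + 55 + 2 = 165

165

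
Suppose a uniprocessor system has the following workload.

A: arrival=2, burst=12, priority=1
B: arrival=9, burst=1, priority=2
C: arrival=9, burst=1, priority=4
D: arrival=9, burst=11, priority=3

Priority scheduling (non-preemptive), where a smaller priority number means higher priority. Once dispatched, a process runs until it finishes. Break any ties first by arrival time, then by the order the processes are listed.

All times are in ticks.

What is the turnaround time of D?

17

Gantt: | idle 0-2 | A 2-14 | B 14-15 | D 15-26 | C 26-27 |
Completion: A=14  B=15  C=27  D=26
Turnaround (C−A): A=12  B=6  C=18  D=17
Turnaround(D) = completion − arrival = 26 − 9 = 17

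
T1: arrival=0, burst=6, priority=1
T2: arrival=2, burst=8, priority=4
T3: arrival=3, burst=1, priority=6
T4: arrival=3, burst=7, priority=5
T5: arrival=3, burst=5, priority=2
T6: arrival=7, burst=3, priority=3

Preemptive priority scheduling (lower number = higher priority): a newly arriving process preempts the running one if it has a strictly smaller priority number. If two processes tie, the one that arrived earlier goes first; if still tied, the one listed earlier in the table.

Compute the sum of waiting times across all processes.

64

Timeline: | T1 0-6 | T5 6-11 | T6 11-14 | T2 14-22 | T4 22-29 | T3 29-30 |
Completion: T1=6  T2=22  T3=30  T4=29  T5=11  T6=14
Waiting = turnaround − burst: T1=0, T2=12, T3=26, T4=19, T5=3, T6=4
Total waiting = 0 + 12 + 26 + 19 + 3 + 4 = 64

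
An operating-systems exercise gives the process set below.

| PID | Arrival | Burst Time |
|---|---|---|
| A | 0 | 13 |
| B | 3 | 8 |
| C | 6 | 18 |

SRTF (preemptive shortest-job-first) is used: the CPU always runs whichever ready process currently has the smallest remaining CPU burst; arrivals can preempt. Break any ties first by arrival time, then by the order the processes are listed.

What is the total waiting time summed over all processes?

23

Timeline: | A 0-3 | B 3-11 | A 11-21 | C 21-39 |
Completion: A=21  B=11  C=39
Turnaround (C−A): A=21  B=8  C=33
Waiting = turnaround − burst: A=8, B=0, C=15
Total waiting = 8 + 0 + 15 = 23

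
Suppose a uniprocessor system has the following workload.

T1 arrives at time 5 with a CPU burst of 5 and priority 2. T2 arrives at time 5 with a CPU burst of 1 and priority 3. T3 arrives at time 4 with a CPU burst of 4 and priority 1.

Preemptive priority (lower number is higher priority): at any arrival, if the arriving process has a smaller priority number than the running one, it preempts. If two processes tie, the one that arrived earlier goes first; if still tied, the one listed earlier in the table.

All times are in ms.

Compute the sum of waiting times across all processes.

11

Gantt: | idle 0-4 | T3 4-8 | T1 8-13 | T2 13-14 |
Completion: T1=13  T2=14  T3=8
Waiting = turnaround − burst: T1=3, T2=8, T3=0
Total waiting = 3 + 8 + 0 = 11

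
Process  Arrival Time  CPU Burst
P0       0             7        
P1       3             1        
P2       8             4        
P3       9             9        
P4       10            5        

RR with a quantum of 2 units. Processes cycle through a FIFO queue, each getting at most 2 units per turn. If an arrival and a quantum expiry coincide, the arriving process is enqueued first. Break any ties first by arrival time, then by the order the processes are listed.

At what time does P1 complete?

Gantt: | P0 0-4 | P1 4-5 | P0 5-8 | P2 8-10 | P3 10-12 | P4 12-14 | P2 14-16 | P3 16-18 | P4 18-20 | P3 20-22 | P4 22-23 | P3 23-26 |
Completion: P0=8  P1=5  P2=16  P3=26  P4=23
Turnaround (C−A): P0=8  P1=2  P2=8  P3=17  P4=13

5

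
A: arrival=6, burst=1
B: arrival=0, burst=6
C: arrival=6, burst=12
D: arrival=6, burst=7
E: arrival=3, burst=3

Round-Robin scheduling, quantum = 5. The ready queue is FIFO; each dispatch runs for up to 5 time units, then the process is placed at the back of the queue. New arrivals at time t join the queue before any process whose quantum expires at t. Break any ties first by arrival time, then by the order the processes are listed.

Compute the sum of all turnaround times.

Timeline: | B 0-5 | E 5-8 | B 8-9 | A 9-10 | C 10-15 | D 15-20 | C 20-25 | D 25-27 | C 27-29 |
Completion: A=10  B=9  C=29  D=27  E=8
Turnaround (C−A): A=4  B=9  C=23  D=21  E=5
Turnaround = completion − arrival: A=4, B=9, C=23, D=21, E=5
Total turnaround = 4 + 9 + 23 + 21 + 5 = 62

62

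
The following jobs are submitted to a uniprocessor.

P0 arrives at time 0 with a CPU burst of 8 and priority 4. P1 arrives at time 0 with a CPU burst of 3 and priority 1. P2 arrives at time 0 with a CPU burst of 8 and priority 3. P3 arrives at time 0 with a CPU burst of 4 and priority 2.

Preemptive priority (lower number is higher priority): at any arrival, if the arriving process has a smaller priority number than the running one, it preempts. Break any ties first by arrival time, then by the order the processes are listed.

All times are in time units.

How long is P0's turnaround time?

23

Schedule: | P1 0-3 | P3 3-7 | P2 7-15 | P0 15-23 |
Completion: P0=23  P1=3  P2=15  P3=7
Turnaround(P0) = completion − arrival = 23 − 0 = 23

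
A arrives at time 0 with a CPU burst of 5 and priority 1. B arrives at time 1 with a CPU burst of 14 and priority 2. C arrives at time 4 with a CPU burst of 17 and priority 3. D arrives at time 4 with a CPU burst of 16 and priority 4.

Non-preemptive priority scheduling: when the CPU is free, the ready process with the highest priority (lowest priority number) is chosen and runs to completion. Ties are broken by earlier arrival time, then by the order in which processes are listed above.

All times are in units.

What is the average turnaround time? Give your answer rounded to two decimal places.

25.75

Gantt: | A 0-5 | B 5-19 | C 19-36 | D 36-52 |
Completion: A=5  B=19  C=36  D=52
Turnaround times: A=5, B=18, C=32, D=48
Average turnaround = (5+18+32+48) / 4 = 103/4 = 25.75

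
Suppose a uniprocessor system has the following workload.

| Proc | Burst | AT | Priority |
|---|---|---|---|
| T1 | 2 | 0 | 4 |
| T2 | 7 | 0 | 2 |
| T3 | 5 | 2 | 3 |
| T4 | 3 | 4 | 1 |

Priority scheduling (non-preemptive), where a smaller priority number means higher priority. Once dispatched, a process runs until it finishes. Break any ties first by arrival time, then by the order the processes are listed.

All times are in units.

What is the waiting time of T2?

0

Gantt: | T2 0-7 | T4 7-10 | T3 10-15 | T1 15-17 |
Completion: T1=17  T2=7  T3=15  T4=10
Turnaround (C−A): T1=17  T2=7  T3=13  T4=6
Waiting(T2) = turnaround − burst = 7 − 7 = 0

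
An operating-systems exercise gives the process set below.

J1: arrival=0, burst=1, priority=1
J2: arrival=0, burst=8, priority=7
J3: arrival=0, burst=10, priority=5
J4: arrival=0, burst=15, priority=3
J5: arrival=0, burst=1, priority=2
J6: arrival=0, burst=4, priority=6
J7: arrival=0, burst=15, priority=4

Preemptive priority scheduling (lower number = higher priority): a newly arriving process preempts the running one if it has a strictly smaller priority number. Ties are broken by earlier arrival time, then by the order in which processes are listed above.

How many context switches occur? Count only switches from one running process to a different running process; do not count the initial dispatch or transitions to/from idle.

6

Timeline: | J1 0-1 | J5 1-2 | J4 2-17 | J7 17-32 | J3 32-42 | J6 42-46 | J2 46-54 |
Completion: J1=1  J2=54  J3=42  J4=17  J5=2  J6=46  J7=32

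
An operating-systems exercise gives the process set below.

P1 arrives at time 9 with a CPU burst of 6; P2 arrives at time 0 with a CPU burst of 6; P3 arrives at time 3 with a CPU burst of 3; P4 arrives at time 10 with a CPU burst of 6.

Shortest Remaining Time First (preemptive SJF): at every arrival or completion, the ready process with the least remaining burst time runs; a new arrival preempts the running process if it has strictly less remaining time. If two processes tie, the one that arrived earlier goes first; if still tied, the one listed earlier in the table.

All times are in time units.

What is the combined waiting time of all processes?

Schedule: | P2 0-6 | P3 6-9 | P1 9-15 | P4 15-21 |
Completion: P1=15  P2=6  P3=9  P4=21
Turnaround (C−A): P1=6  P2=6  P3=6  P4=11
Waiting = turnaround − burst: P1=0, P2=0, P3=3, P4=5
Total waiting = 0 + 0 + 3 + 5 = 8

8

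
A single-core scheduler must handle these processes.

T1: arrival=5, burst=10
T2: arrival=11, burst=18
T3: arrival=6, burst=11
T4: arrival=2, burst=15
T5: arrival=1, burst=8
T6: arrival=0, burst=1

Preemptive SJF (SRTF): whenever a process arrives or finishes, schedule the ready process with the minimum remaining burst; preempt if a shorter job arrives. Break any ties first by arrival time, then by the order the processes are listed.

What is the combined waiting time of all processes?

79

Timeline: | T6 0-1 | T5 1-9 | T1 9-19 | T3 19-30 | T4 30-45 | T2 45-63 |
Completion: T1=19  T2=63  T3=30  T4=45  T5=9  T6=1
Waiting = turnaround − burst: T1=4, T2=34, T3=13, T4=28, T5=0, T6=0
Total waiting = 4 + 34 + 13 + 28 + 0 + 0 = 79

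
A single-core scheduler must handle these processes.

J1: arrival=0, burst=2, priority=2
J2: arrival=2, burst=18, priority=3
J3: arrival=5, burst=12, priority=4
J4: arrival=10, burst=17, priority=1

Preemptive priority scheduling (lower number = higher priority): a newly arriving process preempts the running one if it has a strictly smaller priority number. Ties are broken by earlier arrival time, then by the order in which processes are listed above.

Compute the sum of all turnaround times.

98

Timeline: | J1 0-2 | J2 2-10 | J4 10-27 | J2 27-37 | J3 37-49 |
Completion: J1=2  J2=37  J3=49  J4=27
Turnaround (C−A): J1=2  J2=35  J3=44  J4=17
Turnaround = completion − arrival: J1=2, J2=35, J3=44, J4=17
Total turnaround = 2 + 35 + 44 + 17 = 98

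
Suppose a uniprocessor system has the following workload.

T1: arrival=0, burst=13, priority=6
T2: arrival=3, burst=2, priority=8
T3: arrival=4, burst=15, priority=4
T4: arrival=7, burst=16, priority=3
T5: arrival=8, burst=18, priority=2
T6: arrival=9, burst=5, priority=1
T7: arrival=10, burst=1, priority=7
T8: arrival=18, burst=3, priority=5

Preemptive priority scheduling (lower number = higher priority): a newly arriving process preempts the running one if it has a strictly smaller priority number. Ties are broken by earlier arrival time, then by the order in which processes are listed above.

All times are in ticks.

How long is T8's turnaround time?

43

Timeline: | T1 0-4 | T3 4-7 | T4 7-8 | T5 8-9 | T6 9-14 | T5 14-31 | T4 31-46 | T3 46-58 | T8 58-61 | T1 61-70 | T7 70-71 | T2 71-73 |
Completion: T1=70  T2=73  T3=58  T4=46  T5=31  T6=14  T7=71  T8=61
Turnaround(T8) = completion − arrival = 61 − 18 = 43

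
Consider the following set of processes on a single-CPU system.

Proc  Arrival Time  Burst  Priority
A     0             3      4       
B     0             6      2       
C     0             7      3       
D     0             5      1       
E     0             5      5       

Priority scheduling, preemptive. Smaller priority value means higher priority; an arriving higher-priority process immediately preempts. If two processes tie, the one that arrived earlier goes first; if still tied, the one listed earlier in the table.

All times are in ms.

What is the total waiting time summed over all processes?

55

Schedule: | D 0-5 | B 5-11 | C 11-18 | A 18-21 | E 21-26 |
Completion: A=21  B=11  C=18  D=5  E=26
Turnaround (C−A): A=21  B=11  C=18  D=5  E=26
Waiting = turnaround − burst: A=18, B=5, C=11, D=0, E=21
Total waiting = 18 + 5 + 11 + 0 + 21 = 55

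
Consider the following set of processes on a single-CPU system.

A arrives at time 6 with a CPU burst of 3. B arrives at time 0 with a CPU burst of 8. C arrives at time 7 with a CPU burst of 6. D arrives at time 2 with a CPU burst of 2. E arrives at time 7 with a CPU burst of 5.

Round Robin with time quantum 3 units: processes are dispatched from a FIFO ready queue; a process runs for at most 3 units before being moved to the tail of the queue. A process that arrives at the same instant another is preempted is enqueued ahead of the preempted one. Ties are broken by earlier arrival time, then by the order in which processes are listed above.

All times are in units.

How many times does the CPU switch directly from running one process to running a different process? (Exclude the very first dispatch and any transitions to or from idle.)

8

Schedule: | B 0-3 | D 3-5 | B 5-8 | A 8-11 | C 11-14 | E 14-17 | B 17-19 | C 19-22 | E 22-24 |
Completion: A=11  B=19  C=22  D=5  E=24
Turnaround (C−A): A=5  B=19  C=15  D=3  E=17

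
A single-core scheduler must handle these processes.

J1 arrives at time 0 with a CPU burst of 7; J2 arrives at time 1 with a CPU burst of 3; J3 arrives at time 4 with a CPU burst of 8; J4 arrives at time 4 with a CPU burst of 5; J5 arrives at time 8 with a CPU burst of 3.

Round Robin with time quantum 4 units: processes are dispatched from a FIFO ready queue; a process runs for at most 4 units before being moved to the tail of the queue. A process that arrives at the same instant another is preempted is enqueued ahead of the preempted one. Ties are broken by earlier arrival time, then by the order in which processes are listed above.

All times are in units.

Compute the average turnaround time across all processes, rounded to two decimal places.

Gantt: | J1 0-4 | J2 4-7 | J3 7-11 | J4 11-15 | J1 15-18 | J5 18-21 | J3 21-25 | J4 25-26 |
Completion: J1=18  J2=7  J3=25  J4=26  J5=21
Turnaround (C−A): J1=18  J2=6  J3=21  J4=22  J5=13
Turnaround times: J1=18, J2=6, J3=21, J4=22, J5=13
Average turnaround = (18+6+21+22+13) / 5 = 80/5 = 16.00

16.00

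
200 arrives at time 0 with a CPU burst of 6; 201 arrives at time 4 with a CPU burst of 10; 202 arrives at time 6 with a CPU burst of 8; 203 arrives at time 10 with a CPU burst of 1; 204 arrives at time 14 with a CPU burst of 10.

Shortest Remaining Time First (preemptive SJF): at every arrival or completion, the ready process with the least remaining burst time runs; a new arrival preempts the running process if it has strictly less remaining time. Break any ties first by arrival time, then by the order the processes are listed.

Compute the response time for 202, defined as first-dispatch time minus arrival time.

Timeline: | 200 0-6 | 202 6-10 | 203 10-11 | 202 11-15 | 201 15-25 | 204 25-35 |
Completion: 200=6  201=25  202=15  203=11  204=35
Turnaround (C−A): 200=6  201=21  202=9  203=1  204=21
Response(202) = first start − arrival = 6 − 6 = 0

0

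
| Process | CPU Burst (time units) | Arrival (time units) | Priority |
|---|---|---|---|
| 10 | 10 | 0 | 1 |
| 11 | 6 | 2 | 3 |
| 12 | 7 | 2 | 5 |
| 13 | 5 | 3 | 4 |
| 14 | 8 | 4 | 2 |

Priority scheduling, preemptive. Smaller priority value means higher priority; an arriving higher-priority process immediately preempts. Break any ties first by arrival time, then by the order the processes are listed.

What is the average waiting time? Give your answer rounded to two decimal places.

14.00

Timeline: | 10 0-10 | 14 10-18 | 11 18-24 | 13 24-29 | 12 29-36 |
Completion: 10=10  11=24  12=36  13=29  14=18
Turnaround (C−A): 10=10  11=22  12=34  13=26  14=14
Waiting times: 10=0, 11=16, 12=27, 13=21, 14=6
Average waiting = (0+16+27+21+6) / 5 = 70/5 = 14.00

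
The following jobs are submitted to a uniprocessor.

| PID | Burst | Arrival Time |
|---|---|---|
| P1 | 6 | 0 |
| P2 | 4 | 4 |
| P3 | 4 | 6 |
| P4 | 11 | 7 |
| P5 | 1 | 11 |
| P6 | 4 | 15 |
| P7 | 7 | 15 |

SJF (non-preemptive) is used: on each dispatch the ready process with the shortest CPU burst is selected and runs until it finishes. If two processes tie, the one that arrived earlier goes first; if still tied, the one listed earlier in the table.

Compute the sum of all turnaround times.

69

Gantt: | P1 0-6 | P2 6-10 | P3 10-14 | P5 14-15 | P6 15-19 | P7 19-26 | P4 26-37 |
Completion: P1=6  P2=10  P3=14  P4=37  P5=15  P6=19  P7=26
Turnaround (C−A): P1=6  P2=6  P3=8  P4=30  P5=4  P6=4  P7=11
Turnaround = completion − arrival: P1=6, P2=6, P3=8, P4=30, P5=4, P6=4, P7=11
Total turnaround = 6 + 6 + 8 + 30 + 4 + 4 + 11 = 69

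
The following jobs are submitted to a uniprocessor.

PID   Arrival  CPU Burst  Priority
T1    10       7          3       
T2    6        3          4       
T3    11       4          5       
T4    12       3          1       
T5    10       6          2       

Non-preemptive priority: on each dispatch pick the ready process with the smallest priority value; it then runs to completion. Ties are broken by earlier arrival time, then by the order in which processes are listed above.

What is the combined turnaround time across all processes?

Schedule: | idle 0-6 | T2 6-9 | idle 9-10 | T5 10-16 | T4 16-19 | T1 19-26 | T3 26-30 |
Completion: T1=26  T2=9  T3=30  T4=19  T5=16
Turnaround = completion − arrival: T1=16, T2=3, T3=19, T4=7, T5=6
Total turnaround = 16 + 3 + 19 + 7 + 6 = 51

51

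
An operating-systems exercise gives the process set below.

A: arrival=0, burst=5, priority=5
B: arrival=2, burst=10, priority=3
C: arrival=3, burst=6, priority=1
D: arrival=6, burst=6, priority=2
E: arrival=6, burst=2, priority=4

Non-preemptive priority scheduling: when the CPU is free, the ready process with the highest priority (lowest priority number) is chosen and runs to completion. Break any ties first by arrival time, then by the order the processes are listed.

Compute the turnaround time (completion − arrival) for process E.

Schedule: | A 0-5 | C 5-11 | D 11-17 | B 17-27 | E 27-29 |
Completion: A=5  B=27  C=11  D=17  E=29
Turnaround (C−A): A=5  B=25  C=8  D=11  E=23
Turnaround(E) = completion − arrival = 29 − 6 = 23

23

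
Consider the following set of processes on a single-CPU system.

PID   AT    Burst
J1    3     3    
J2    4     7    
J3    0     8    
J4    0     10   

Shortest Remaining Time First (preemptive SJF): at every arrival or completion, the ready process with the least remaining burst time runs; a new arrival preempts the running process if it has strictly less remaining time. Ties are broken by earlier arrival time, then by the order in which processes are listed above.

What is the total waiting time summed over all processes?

Timeline: | J3 0-3 | J1 3-6 | J3 6-11 | J2 11-18 | J4 18-28 |
Completion: J1=6  J2=18  J3=11  J4=28
Turnaround (C−A): J1=3  J2=14  J3=11  J4=28
Waiting = turnaround − burst: J1=0, J2=7, J3=3, J4=18
Total waiting = 0 + 7 + 3 + 18 = 28

28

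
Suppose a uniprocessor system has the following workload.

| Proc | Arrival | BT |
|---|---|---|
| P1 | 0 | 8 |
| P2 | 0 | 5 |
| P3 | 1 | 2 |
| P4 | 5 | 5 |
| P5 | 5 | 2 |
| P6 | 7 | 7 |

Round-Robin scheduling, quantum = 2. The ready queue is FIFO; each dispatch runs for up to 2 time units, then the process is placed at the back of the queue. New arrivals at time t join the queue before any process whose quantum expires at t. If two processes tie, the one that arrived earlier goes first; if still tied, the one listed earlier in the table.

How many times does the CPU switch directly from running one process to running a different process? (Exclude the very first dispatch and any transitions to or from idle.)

Timeline: | P1 0-2 | P2 2-4 | P3 4-6 | P1 6-8 | P2 8-10 | P4 10-12 | P5 12-14 | P6 14-16 | P1 16-18 | P2 18-19 | P4 19-21 | P6 21-23 | P1 23-25 | P4 25-26 | P6 26-29 |
Completion: P1=25  P2=19  P3=6  P4=26  P5=14  P6=29
Turnaround (C−A): P1=25  P2=19  P3=5  P4=21  P5=9  P6=22

14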